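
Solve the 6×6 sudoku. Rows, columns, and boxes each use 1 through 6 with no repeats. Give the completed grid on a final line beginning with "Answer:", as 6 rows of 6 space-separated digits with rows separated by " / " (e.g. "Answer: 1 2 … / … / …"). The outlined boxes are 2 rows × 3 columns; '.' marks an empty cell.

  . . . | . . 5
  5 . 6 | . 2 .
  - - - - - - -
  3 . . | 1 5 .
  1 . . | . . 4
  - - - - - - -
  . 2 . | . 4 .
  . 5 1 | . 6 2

Step 1. [r6c4∈{3}] r6c4 has the single candidate 3, so r6c4=3.
Step 2. [r3c3∈{2,4}] row 3 places 2 nowhere but r3c3, so r3c3=2.
Step 3. [r1c3∈{3,4}] across col 3, 4 lands solely at r1c3, so r1c3=4.
Step 4. [r1c5∈{1,3}] r1c5 is the only open cell in col 5 admitting 1 ⇒ r1c5=1.
Step 5. [r4c2∈{6}] r4c2 has the single candidate 6. So r4c2=6.
Step 6. [r2c2∈{1,3}] row 2 places 1 nowhere but r2c2. So r2c2=1.
Step 7. [r1c2∈{3}] r1c2 has the single candidate 3. So r1c2=3.
Step 8. [r3c6∈{6}] r3c6's peers cover all but 6, so r3c6=6.
Step 9. [r3c2∈{4}] nothing but 4 survives at r3c2, so r3c2=4.
Step 10. [r5c4∈{5}] r5c4 is down to just 5. So r5c4=5.
Step 11. [r1c4∈{6}] r1c4's peers cover all but 6. So r1c4=6.
Step 12. [r5c3∈{3}] nothing but 3 survives at r5c3, so r5c3=3.
Step 13. [r5c1∈{6}] r5c1 is down to just 6. So r5c1=6.
Step 14. [r1c1∈{2}] r1c1 has the single candidate 2. So r1c1=2.
Step 15. [r2c6∈{3}] r2c6's peers cover all but 3, so r2c6=3.
Step 16. [r4c5∈{3}] nothing but 3 survives at r4c5 ⇒ r4c5=3.
Step 17. [r4c3∈{5}] r4c3's peers cover all but 5. So r4c3=5.
Step 18. [r6c1∈{4}] r6c1 has the single candidate 4. So r6c1=4.
Step 19. [r4c4∈{2}] r4c4's peers cover all but 2 ⇒ r4c4=2.
Step 20. [r5c6∈{1}] nothing but 1 survives at r5c6. So r5c6=1.
Step 21. [r2c4∈{4}] nothing but 4 survives at r2c4. So r2c4=4.

Answer: 2 3 4 6 1 5 / 5 1 6 4 2 3 / 3 4 2 1 5 6 / 1 6 5 2 3 4 / 6 2 3 5 4 1 / 4 5 1 3 6 2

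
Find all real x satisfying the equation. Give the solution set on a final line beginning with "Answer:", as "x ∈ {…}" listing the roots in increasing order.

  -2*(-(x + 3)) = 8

Step 1. [-2*(-(x + 3)) = 8] LHS = -2·(…); ÷-2 both sides ⇒ div: -(x + 3) = -4.
Step 2. [-(x + 3) = -4] LHS negated; negate both sides ⇒ neg: x + 3 = 4.
Step 3. [x + 3 = 4] 3 comes off first (subtract 3) ⇒ sub: x = 1.

Answer: x ∈ {1}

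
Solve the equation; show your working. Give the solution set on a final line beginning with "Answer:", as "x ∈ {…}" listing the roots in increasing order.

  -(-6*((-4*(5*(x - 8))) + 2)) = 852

Step 1. [-(-6*((-4*(5*(x - 8))) + 2)) = 852] flip signs both sides ⇒ neg: -6*((-4*(5*(x - 8))) + 2) = -852.
Step 2. [-6*((-4*(5*(x - 8))) + 2) = -852] divide by the outer -6. So div: (-4*(5*(x - 8))) + 2 = 142.
Step 3. [(-4*(5*(x - 8))) + 2 = 142] peel the +2: subtract 2 from each side, so sub: -4*(5*(x - 8)) = 140.
Step 4. [-4*(5*(x - 8)) = 140] -4 out front; divide by -4. So div: 5*(x - 8) = -35.
Step 5. [5*(x - 8) = -35] 5·(inner) — divide through by 5. So div: x - 8 = -7.
Step 6. [x - 8 = -7] peel the -8: add 8 from each side ⇒ sub: x = 1.

Answer: x ∈ {1}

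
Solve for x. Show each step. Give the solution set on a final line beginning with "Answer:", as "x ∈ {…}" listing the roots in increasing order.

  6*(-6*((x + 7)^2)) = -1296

Step 1. [6*(-6*((x + 7)^2)) = -1296] leading coefficient 6: divide by 6, so div: -6*((x + 7)^2) = -216.
Step 2. [-6*((x + 7)^2) = -216] LHS = -6·(…); ÷-6 both sides. So div: (x + 7)^2 = 36.
Step 3. [(x + 7)^2 = 36] 36 ≥ 0, LHS is (·)² — take ±√. So sqrt: x + 7 = 6 or -6.
Step 4. [x + 7 = 6 or -6] 7 comes off first (subtract 7) ⇒ sub: x = -1 or -13.

Answer: x ∈ {-13, -1}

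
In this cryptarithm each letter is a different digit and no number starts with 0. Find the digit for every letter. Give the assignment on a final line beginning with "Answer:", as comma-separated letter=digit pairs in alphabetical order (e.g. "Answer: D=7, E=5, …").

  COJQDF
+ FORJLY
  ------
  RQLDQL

Step 1. [col 1: F + Y ≡ L (mod 10)] column 1 (F + Y ≡ L (mod 10), carry-in 0) doesn't pin L yet; pick L=7 and continue ⇒ L=7.
Step 2. [col 1: F + Y ≡ L (mod 10)] several values work for Y in column 1 (F + Y ≡ L (mod 10), carry-in 0); try Y=4, so Y=4.
Step 3. [col 1: F + Y ≡ L (mod 10)] in column 1 we have F+Y≡L with carry-in 0; given Y=4, L=7 and digits 4,7 already taken and all letters distinct, that pins F to 3, so F=3.
Step 4. [col 2: D + L ≡ Q (mod 10)] no forcing yet in column 2 (carry-in 0); D=9 is free and consistent — try it ⇒ D=9.
Step 5. [col 2: D + L ≡ Q (mod 10)] in column 2 we have D+L≡Q with carry-in 0; given D=9, L=7 and digits 3,4,7,9 already taken and all letters distinct, that pins Q to 6 ⇒ Q=6.
Step 6. [col 3: Q + J ≡ D (mod 10)] column 3: given Q=6, D=9, carry-in 1, and digits 3,4,6,7,9 already taken and all letters distinct, Q+J≡D (mod 10) forces J=2, so J=2.
Step 7. [col 4: J + R ≡ L (mod 10)] column 4: given J=2, L=7, carry-in 0, and digits 2,3,4,6,7,9 already taken and all letters distinct, J+R≡L (mod 10) forces R=5, so R=5.
Step 8. [col 5: O + O ≡ Q (mod 10)] in column 5 we have O+O≡Q with carry-in 0; given Q=6 and digits 2,3,4,5,6,7,9 already taken and all letters distinct, that pins O to 8, so O=8.
Step 9. [col 6: C + F ≡ R (mod 10)] column 6: given F=3, R=5, carry-in 1, and digits 2,3,4,5,6,7,8,9 already taken and all letters distinct, C+F≡R (mod 10) forces C=1 ⇒ C=1.

Answer: C=1, D=9, F=3, J=2, L=7, O=8, Q=6, R=5, Y=4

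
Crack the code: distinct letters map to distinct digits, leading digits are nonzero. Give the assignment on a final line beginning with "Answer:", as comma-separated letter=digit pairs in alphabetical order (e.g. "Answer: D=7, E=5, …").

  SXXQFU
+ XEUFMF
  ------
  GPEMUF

Step 1. [col 1: U + F ≡ F (mod 10)] column 1: given nothing yet, carry-in 0, and all letters distinct, none taken yet, U+F≡F (mod 10) forces U=0, so U=0.
Step 2. [col 1: U + F ≡ F (mod 10)] several values work for F in column 1 (U + F ≡ F (mod 10), carry-in 0); try F=6 ⇒ F=6.
Step 3. [col 2: F + M ≡ U (mod 10)] column 2: given F=6, U=0, carry-in 0, and digits 0,6 already taken and all letters distinct, F+M≡U (mod 10) forces M=4. So M=4.
Step 4. [col 3: Q + F ≡ M (mod 10)] column 3: given F=6, M=4, carry-in 1, and digits 0,4,6 already taken and all letters distinct, Q+F≡M (mod 10) forces Q=7 ⇒ Q=7.
Step 5. [col 4: X + U ≡ E (mod 10)] no forcing yet in column 4 (carry-in 1); X=1 is free and consistent — try it, so X=1.
Step 6. [col 4: X + U ≡ E (mod 10)] column 4: given X=1, U=0, carry-in 1, and digits 0,1,4,6,7 already taken and all letters distinct, X+U≡E (mod 10) forces E=2. So E=2.
Step 7. [col 5: X + E ≡ P (mod 10)] from column 5 (X=1, E=2, carry-in 0, digits 0,1,2,4,6,7 already taken and all letters distinct): P must equal 3, so P=3.
Step 8. [col 6: S + X ≡ G (mod 10)] column 6: given X=1, carry-in 0, and digits 0,1,2,3,4,6,7 already taken and all letters distinct, S+X≡G (mod 10) forces S=8 ⇒ S=8.
Step 9. [col 6: S + X ≡ G (mod 10)] from column 6 (S=8, X=1, carry-in 0, digits 0,1,2,3,4,6,7,8 already taken and all letters distinct): G must equal 9 ⇒ G=9.

Answer: E=2, F=6, G=9, M=4, P=3, Q=7, S=8, U=0, X=1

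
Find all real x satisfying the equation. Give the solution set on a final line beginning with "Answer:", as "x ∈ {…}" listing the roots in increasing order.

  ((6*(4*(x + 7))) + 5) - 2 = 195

Step 1. [((6*(4*(x + 7))) + 5) - 2 = 195] 2 comes off first (add 2). So sub: (6*(4*(x + 7))) + 5 = 197.
Step 2. [(6*(4*(x + 7))) + 5 = 197] peel the +5: subtract 5 from each side, so sub: 6*(4*(x + 7)) = 192.
Step 3. [6*(4*(x + 7)) = 192] divide by the outer 6 ⇒ div: 4*(x + 7) = 32.
Step 4. [4*(x + 7) = 32] 4 out front; divide by 4 ⇒ div: x + 7 = 8.
Step 5. [x + 7 = 8] +7 is outermost — subtract 7 both sides. So sub: x = 1.

Answer: x ∈ {1}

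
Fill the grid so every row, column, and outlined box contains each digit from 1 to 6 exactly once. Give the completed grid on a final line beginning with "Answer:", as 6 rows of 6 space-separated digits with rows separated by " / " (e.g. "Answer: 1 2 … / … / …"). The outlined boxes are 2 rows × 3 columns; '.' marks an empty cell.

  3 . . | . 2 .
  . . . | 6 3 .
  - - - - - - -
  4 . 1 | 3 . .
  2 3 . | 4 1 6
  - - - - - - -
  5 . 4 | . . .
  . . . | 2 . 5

Step 1. [r6c1∈{1,6}] col 1 places 6 nowhere but r6c1. So r6c1=6.
Step 2. [r6c2∈{1}] nothing but 1 survives at r6c2 ⇒ r6c2=1.
Step 3. [r1c4∈{1,5}] r1c4 is the only open cell in col 4 admitting 5. So r1c4=5.
Step 4. [r1c6∈{1,4}] r1c6 is the only open cell in row 1 admitting 1. So r1c6=1.
Step 5. [r1c2∈{4,6}] 4 has one home in row 1: r1c2. So r1c2=4.
Step 6. [r4c3∈{5}] only 5 remains possible at r4c3 ⇒ r4c3=5.
Step 7. [r5c2∈{2}] nothing but 2 survives at r5c2, so r5c2=2.
Step 8. [r5c5∈{6}] r5c5 is down to just 6, so r5c5=6.
Step 9. [r2c2∈{5}] r2c2's peers cover all but 5. So r2c2=5.
Step 10. [r3c2∈{6}] r3c2 has the single candidate 6, so r3c2=6.
Step 11. [r1c3∈{6}] r1c3 has the single candidate 6 ⇒ r1c3=6.
Step 12. [r3c6∈{2}] nothing but 2 survives at r3c6. So r3c6=2.
Step 13. [r5c4∈{1}] only 1 remains possible at r5c4, so r5c4=1.
Step 14. [r6c5∈{4}] r6c5 has the single candidate 4. So r6c5=4.
Step 15. [r2c3∈{2}] only 2 remains possible at r2c3. So r2c3=2.
Step 16. [r5c6∈{3}] r5c6 is down to just 3 ⇒ r5c6=3.
Step 17. [r2c6∈{4}] r2c6 is down to just 4, so r2c6=4.
Step 18. [r2c1∈{1}] r2c1 is down to just 1 ⇒ r2c1=1.
Step 19. [r3c5∈{5}] r3c5 is down to just 5. So r3c5=5.
Step 20. [r6c3∈{3}] r6c3's peers cover all but 3 ⇒ r6c3=3.

Answer: 3 4 6 5 2 1 / 1 5 2 6 3 4 / 4 6 1 3 5 2 / 2 3 5 4 1 6 / 5 2 4 1 6 3 / 6 1 3 2 4 5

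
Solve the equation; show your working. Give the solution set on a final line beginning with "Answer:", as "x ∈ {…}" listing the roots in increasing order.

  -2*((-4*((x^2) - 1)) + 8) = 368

Step 1. [-2*((-4*((x^2) - 1)) + 8) = 368] -2 out front; divide by -2. So div: (-4*((x^2) - 1)) + 8 = -184.
Step 2. [(-4*((x^2) - 1)) + 8 = -184] 8 comes off first (subtract 8) ⇒ sub: -4*((x^2) - 1) = -192.
Step 3. [-4*((x^2) - 1) = -192] -4 out front; divide by -4. So div: (x^2) - 1 = 48.
Step 4. [(x^2) - 1 = 48] add 1: x sits inside (… - 1), so sub: x^2 = 49.
Step 5. [x^2 = 49] LHS squared, RHS 49 ≥ 0: apply √ (±) ⇒ sqrt: x = 7 or -7.

Answer: x ∈ {-7, 7}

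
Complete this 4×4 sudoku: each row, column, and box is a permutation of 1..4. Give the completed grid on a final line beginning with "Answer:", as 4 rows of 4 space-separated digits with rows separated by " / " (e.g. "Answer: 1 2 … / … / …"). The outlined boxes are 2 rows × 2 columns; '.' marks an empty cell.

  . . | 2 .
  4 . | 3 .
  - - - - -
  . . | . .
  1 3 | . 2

Step 1. [r2c4∈{1}] nothing but 1 survives at r2c4 ⇒ r2c4=1.
Step 2. [r3c2∈{2,4}] in col 2, 4 fits only at r3c2 ⇒ r3c2=4.
Step 3. [r1c4∈{4}] r1c4 has the single candidate 4 ⇒ r1c4=4.
Step 4. [r3c4∈{3}] nothing but 3 survives at r3c4 ⇒ r3c4=3.
Step 5. [r3c3∈{1}] nothing but 1 survives at r3c3. So r3c3=1.
Step 6. [r1c2∈{1}] r1c2's peers cover all but 1 ⇒ r1c2=1.
Step 7. [r3c1∈{2}] r3c1 has the single candidate 2, so r3c1=2.
Step 8. [r2c2∈{2}] nothing but 2 survives at r2c2. So r2c2=2.
Step 9. [r4c3∈{4}] nothing but 4 survives at r4c3. So r4c3=4.
Step 10. [r1c1∈{3}] r1c1 has the single candidate 3, so r1c1=3.

Answer: 3 1 2 4 / 4 2 3 1 / 2 4 1 3 / 1 3 4 2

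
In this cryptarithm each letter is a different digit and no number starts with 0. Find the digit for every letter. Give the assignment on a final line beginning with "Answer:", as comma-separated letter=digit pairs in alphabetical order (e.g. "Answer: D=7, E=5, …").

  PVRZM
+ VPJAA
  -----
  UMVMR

Step 1. [col 1: M + A ≡ R (mod 10)] no forcing yet in column 1 (carry-in 0); A=4 is free and consistent — try it. So A=4.
Step 2. [col 1: M + A ≡ R (mod 10)] column 1 (M + A ≡ R (mod 10), carry-in 0) doesn't pin R yet; pick R=2 and continue ⇒ R=2.
Step 3. [col 1: M + A ≡ R (mod 10)] from column 1 (A=4, R=2, carry-in 0, digits 2,4 already taken and all letters distinct): M must equal 8, so M=8.
Step 4. [col 2: Z + A ≡ M (mod 10)] column 2 reads Z+A+carry(1)=M with A=4, M=8; with digits 2,4,8 already taken and all letters distinct, the only value for Z is 3, so Z=3.
Step 5. [col 3: R + J ≡ V (mod 10)] J=9 is one option consistent with column 3 (R + J ≡ V (mod 10), carry-in 0) — take it. So J=9.
Step 6. [col 3: R + J ≡ V (mod 10)] column 3: given R=2, J=9, carry-in 0, and digits 2,3,4,8,9 already taken and all letters distinct, R+J≡V (mod 10) forces V=1 ⇒ V=1.
Step 7. [col 4: V + P ≡ M (mod 10)] from column 4 (V=1, M=8, carry-in 1, digits 1,2,3,4,8,9 already taken and all letters distinct): P must equal 6. So P=6.
Step 8. [col 5: P + V ≡ U (mod 10)] from column 5 (P=6, V=1, carry-in 0, digits 1,2,3,4,6,8,9 already taken and all letters distinct): U must equal 7 ⇒ U=7.

Answer: A=4, J=9, M=8, P=6, R=2, U=7, V=1, Z=3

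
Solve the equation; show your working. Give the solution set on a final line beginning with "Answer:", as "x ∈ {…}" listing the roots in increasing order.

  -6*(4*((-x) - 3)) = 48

Step 1. [-6*(4*((-x) - 3)) = 48] leading coefficient -6: divide by -6. So div: 4*((-x) - 3) = -8.
Step 2. [4*((-x) - 3) = -8] leading coefficient 4: divide by 4. So div: (-x) - 3 = -2.
Step 3. [(-x) - 3 = -2] add 3: x sits inside (… - 3), so sub: -x = 1.
Step 4. [-x = 1] flip signs both sides, so neg: x = -1.

Answer: x ∈ {-1}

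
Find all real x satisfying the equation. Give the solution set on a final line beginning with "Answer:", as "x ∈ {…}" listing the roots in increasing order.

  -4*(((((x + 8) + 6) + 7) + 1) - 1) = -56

Step 1. [-4*(((((x + 8) + 6) + 7) + 1) - 1) = -56] leading coefficient -4: divide by -4, so div: ((((x + 8) + 6) + 7) + 1) - 1 = 14.
Step 2. [((((x + 8) + 6) + 7) + 1) - 1 = 14] the outer -1 inverts by adding 1, so sub: (((x + 8) + 6) + 7) + 1 = 15.
Step 3. [(((x + 8) + 6) + 7) + 1 = 15] peel the +1: subtract 1 from each side. So sub: ((x + 8) + 6) + 7 = 14.
Step 4. [((x + 8) + 6) + 7 = 14] the outer +7 inverts by subtracting 7. So sub: (x + 8) + 6 = 7.
Step 5. [(x + 8) + 6 = 7] +6 is outermost — subtract 6 both sides. So sub: x + 8 = 1.
Step 6. [x + 8 = 1] subtract 8: x sits inside (… + 8), so sub: x = -7.

Answer: x ∈ {-7}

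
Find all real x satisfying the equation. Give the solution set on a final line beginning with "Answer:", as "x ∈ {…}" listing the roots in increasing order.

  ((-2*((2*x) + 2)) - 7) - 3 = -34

Step 1. [((-2*((2*x) + 2)) - 7) - 3 = -34] the outer -3 inverts by adding 3. So sub: (-2*((2*x) + 2)) - 7 = -31.
Step 2. [(-2*((2*x) + 2)) - 7 = -31] peel the -7: add 7 from each side, so sub: -2*((2*x) + 2) = -24.
Step 3. [-2*((2*x) + 2) = -24] -2 out front; divide by -2. So div: (2*x) + 2 = 12.
Step 4. [(2*x) + 2 = 12] 2 comes off first (subtract 2). So sub: 2*x = 10.
Step 5. [2*x = 10] LHS = 2·(…); ÷2 both sides, so div: x = 5.

Answer: x ∈ {5}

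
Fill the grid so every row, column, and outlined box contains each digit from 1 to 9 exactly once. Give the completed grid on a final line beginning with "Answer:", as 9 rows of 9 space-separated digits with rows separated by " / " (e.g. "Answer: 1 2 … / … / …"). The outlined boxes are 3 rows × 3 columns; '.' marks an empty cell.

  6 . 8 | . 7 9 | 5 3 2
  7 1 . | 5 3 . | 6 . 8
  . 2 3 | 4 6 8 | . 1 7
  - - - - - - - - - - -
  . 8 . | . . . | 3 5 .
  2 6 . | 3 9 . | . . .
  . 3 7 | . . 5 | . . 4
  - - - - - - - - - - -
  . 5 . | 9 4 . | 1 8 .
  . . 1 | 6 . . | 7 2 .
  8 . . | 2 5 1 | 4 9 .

Step 1. [r4c9∈{1,6,9}] across col 9, 9 lands solely at r4c9. So r4c9=9.
Step 2. [r4c3∈{4}] r4c3 is down to just 4, so r4c3=4.
Step 3. [r8c6∈{3}] r8c6 has the single candidate 3 ⇒ r8c6=3.
Step 4. [r6c1∈{1,9}] 9 has one home in row 6: r6c1 ⇒ r6c1=9.
Step 5. [r4c4∈{1,7}] across col 4, 7 lands solely at r4c4. So r4c4=7.
Step 6. [r6c4∈{1,8}] across col 4, 8 lands solely at r6c4 ⇒ r6c4=8.
Step 7. [r9c3∈{6}] r9c3 has the single candidate 6 ⇒ r9c3=6.
Step 8. [r6c5∈{1,2}] r6c5 is the only open cell in row 6 admitting 1. So r6c5=1.
Step 9. [r7c9∈{3,6}] across row 7, 6 lands solely at r7c9, so r7c9=6.
Step 10. [r1c2∈{4}] r1c2's peers cover all but 4, so r1c2=4.
Step 11. [r4c5∈{2}] nothing but 2 survives at r4c5 ⇒ r4c5=2.
Step 12. [r8c9∈{5}] nothing but 5 survives at r8c9. So r8c9=5.
Step 13. [r2c3∈{9}] r2c3 has the single candidate 9 ⇒ r2c3=9.
Step 14. [r5c7∈{8}] r5c7 is down to just 8. So r5c7=8.
Step 15. [r8c2∈{9}] r8c2 has the single candidate 9. So r8c2=9.
Step 16. [r7c1∈{3}] r7c1 has the single candidate 3. So r7c1=3.
Step 17. [r6c8∈{6}] r6c8 has the single candidate 6, so r6c8=6.
Step 18. [r2c8∈{4}] r2c8 has the single candidate 4. So r2c8=4.
Step 19. [r5c6∈{4}] r5c6's peers cover all but 4, so r5c6=4.
Step 20. [r6c7∈{2}] r6c7 has the single candidate 2. So r6c7=2.
Step 21. [r5c9∈{1}] only 1 remains possible at r5c9, so r5c9=1.
Step 22. [r5c8∈{7}] only 7 remains possible at r5c8, so r5c8=7.
Step 23. [r8c1∈{4}] only 4 remains possible at r8c1, so r8c1=4.
Step 24. [r4c1∈{1}] only 1 remains possible at r4c1, so r4c1=1.
Step 25. [r1c4∈{1}] r1c4 has the single candidate 1. So r1c4=1.
Step 26. [r2c6∈{2}] r2c6 has the single candidate 2 ⇒ r2c6=2.
Step 27. [r7c6∈{7}] r7c6 has the single candidate 7, so r7c6=7.
Step 28. [r8c5∈{8}] r8c5's peers cover all but 8. So r8c5=8.
Step 29. [r4c6∈{6}] r4c6 is down to just 6. So r4c6=6.
Step 30. [r3c1∈{5}] r3c1 has the single candidate 5. So r3c1=5.
Step 31. [r9c9∈{3}] r9c9 has the single candidate 3 ⇒ r9c9=3.
Step 32. [r3c7∈{9}] only 9 remains possible at r3c7, so r3c7=9.
Step 33. [r9c2∈{7}] only 7 remains possible at r9c2 ⇒ r9c2=7.
Step 34. [r5c3∈{5}] r5c3 is down to just 5. So r5c3=5.
Step 35. [r7c3∈{2}] only 2 remains possible at r7c3 ⇒ r7c3=2.

Answer: 6 4 8 1 7 9 5 3 2 / 7 1 9 5 3 2 6 4 8 / 5 2 3 4 6 8 9 1 7 / 1 8 4 7 2 6 3 5 9 / 2 6 5 3 9 4 8 7 1 / 9 3 7 8 1 5 2 6 4 / 3 5 2 9 4 7 1 8 6 / 4 9 1 6 8 3 7 2 5 / 8 7 6 2 5 1 4 9 3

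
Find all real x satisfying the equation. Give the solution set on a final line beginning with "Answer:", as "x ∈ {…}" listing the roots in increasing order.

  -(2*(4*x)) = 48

Step 1. [-(2*(4*x)) = 48] LHS negated; negate both sides. So neg: 2*(4*x) = -48.
Step 2. [2*(4*x) = -48] divide by the outer 2 ⇒ div: 4*x = -24.
Step 3. [4*x = -24] 4 out front; divide by 4. So div: x = -6.

Answer: x ∈ {-6}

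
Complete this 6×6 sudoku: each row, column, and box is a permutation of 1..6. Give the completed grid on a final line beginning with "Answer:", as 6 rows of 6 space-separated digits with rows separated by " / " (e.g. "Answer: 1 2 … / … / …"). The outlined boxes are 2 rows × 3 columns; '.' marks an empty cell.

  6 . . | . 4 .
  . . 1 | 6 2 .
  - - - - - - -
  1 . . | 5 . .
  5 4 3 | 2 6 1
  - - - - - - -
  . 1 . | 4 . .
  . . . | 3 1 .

Step 1. [r6c3∈{2,4,5,6}] 4 has one home in col 3: r6c3 ⇒ r6c3=4.
Step 2. [r6c1∈{2}] r6c1 is down to just 2, so r6c1=2.
Step 3. [r5c5∈{5}] nothing but 5 survives at r5c5 ⇒ r5c5=5.
Step 4. [r1c3∈{2,5}] col 3 places 5 nowhere but r1c3, so r1c3=5.
Step 5. [r1c6∈{3}] nothing but 3 survives at r1c6 ⇒ r1c6=3.
Step 6. [r5c3∈{6}] r5c3's peers cover all but 6, so r5c3=6.
Step 7. [r2c2∈{3}] r2c2's peers cover all but 3 ⇒ r2c2=3.
Step 8. [r3c2∈{2,6}] row 3 places 6 nowhere but r3c2 ⇒ r3c2=6.
Step 9. [r3c5∈{3}] r3c5 is down to just 3, so r3c5=3.
Step 10. [r1c4∈{1}] only 1 remains possible at r1c4 ⇒ r1c4=1.
Step 11. [r6c6∈{6}] r6c6's peers cover all but 6, so r6c6=6.
Step 12. [r2c1∈{4}] nothing but 4 survives at r2c1. So r2c1=4.
Step 13. [r3c3∈{2}] only 2 remains possible at r3c3 ⇒ r3c3=2.
Step 14. [r2c6∈{5}] r2c6 is down to just 5. So r2c6=5.
Step 15. [r5c6∈{2}] only 2 remains possible at r5c6, so r5c6=2.
Step 16. [r6c2∈{5}] only 5 remains possible at r6c2 ⇒ r6c2=5.
Step 17. [r1c2∈{2}] only 2 remains possible at r1c2. So r1c2=2.
Step 18. [r3c6∈{4}] r3c6 has the single candidate 4 ⇒ r3c6=4.
Step 19. [r5c1∈{3}] r5c1 is down to just 3, so r5c1=3.

Answer: 6 2 5 1 4 3 / 4 3 1 6 2 5 / 1 6 2 5 3 4 / 5 4 3 2 6 1 / 3 1 6 4 5 2 / 2 5 4 3 1 6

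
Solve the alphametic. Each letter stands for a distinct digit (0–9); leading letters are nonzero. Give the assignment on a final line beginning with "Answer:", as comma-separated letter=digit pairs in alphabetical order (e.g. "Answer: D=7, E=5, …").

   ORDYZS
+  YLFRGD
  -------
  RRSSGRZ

Step 1. [col 1: S + D ≡ Z (mod 10)] several values work for Z in column 1 (S + D ≡ Z (mod 10), carry-in 0); try Z=5. So Z=5.
Step 2. [R] adding two 6-digit numbers gives at most 6+1 digits, and here it does — R is that final carry and must be 1, so R=1.
Step 3. [col 1: S + D ≡ Z (mod 10)] column 1 (S + D ≡ Z (mod 10), carry-in 0) doesn't pin D yet; pick D=3 and continue, so D=3.
Step 4. [col 1: S + D ≡ Z (mod 10)] in column 1 we have S+D≡Z with carry-in 0; given D=3, Z=5 and digits 1,3,5 already taken and all letters distinct, that pins S to 2 ⇒ S=2.
Step 5. [col 2: Z + G ≡ R (mod 10)] in column 2 we have Z+G≡R with carry-in 0; given Z=5, R=1 and digits 1,2,3,5 already taken and all letters distinct, that pins G to 6. So G=6.
Step 6. [col 3: Y + R ≡ G (mod 10)] in column 3 we have Y+R≡G with carry-in 1; given R=1, G=6 and digits 1,2,3,5,6 already taken and all letters distinct, that pins Y to 4 ⇒ Y=4.
Step 7. [col 4: D + F ≡ S (mod 10)] column 4 reads D+F+carry(0)=S with D=3, S=2; with digits 1,2,3,4,5,6 already taken and all letters distinct, the only value for F is 9. So F=9.
Step 8. [col 5: R + L ≡ S (mod 10)] in column 5 we have R+L≡S with carry-in 1; given R=1, S=2 and digits 1,2,3,4,5,6,9 already taken and all letters distinct, that pins L to 0, so L=0.
Step 9. [col 6: O + Y ≡ R (mod 10)] from column 6 (Y=4, R=1, carry-in 0, digits 0,1,2,3,4,5,6,9 already taken and all letters distinct): O must equal 7 ⇒ O=7.

Answer: D=3, F=9, G=6, L=0, O=7, R=1, S=2, Y=4, Z=5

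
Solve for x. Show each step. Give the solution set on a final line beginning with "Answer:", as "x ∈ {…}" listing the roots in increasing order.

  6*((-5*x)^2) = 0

Step 1. [6*((-5*x)^2) = 0] leading coefficient 6: divide by 6. So div: (-5*x)^2 = 0.
Step 2. [(-5*x)^2 = 0] 0 ≥ 0, LHS is (·)² — take ±√, so sqrt: -5*x = 0.
Step 3. [-5*x = 0] leading coefficient -5: divide by -5. So div: x = 0.

Answer: x ∈ {0}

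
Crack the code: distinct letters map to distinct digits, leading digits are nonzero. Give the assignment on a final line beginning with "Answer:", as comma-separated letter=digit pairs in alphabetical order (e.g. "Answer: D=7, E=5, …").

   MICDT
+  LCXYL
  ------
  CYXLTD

Step 1. [col 1: T + L ≡ D (mod 10)] column 1 (T + L ≡ D (mod 10), carry-in 0) doesn't pin L yet; pick L=7 and continue. So L=7.
Step 2. [col 1: T + L ≡ D (mod 10)] D=9 is one option consistent with column 1 (T + L ≡ D (mod 10), carry-in 0) — take it. So D=9.
Step 3. [C] adding two 5-digit numbers gives at most 5+1 digits, and here it does — C is that final carry and must be 1. So C=1.
Step 4. [col 1: T + L ≡ D (mod 10)] from column 1 (L=7, D=9, carry-in 0, digits 1,7,9 already taken and all letters distinct): T must equal 2, so T=2.
Step 5. [col 2: D + Y ≡ T (mod 10)] in column 2 we have D+Y≡T with carry-in 0; given D=9, T=2 and digits 1,2,7,9 already taken and all letters distinct, that pins Y to 3 ⇒ Y=3.
Step 6. [col 3: C + X ≡ L (mod 10)] from column 3 (C=1, L=7, carry-in 1, digits 1,2,3,7,9 already taken and all letters distinct): X must equal 5. So X=5.
Step 7. [col 4: I + C ≡ X (mod 10)] column 4 reads I+C+carry(0)=X with C=1, X=5; with digits 1,2,3,5,7,9 already taken and all letters distinct, the only value for I is 4, so I=4.
Step 8. [col 5: M + L ≡ Y (mod 10)] in column 5 we have M+L≡Y with carry-in 0; given L=7, Y=3 and digits 1,2,3,4,5,7,9 already taken and all letters distinct, that pins M to 6, so M=6.

Answer: C=1, D=9, I=4, L=7, M=6, T=2, X=5, Y=3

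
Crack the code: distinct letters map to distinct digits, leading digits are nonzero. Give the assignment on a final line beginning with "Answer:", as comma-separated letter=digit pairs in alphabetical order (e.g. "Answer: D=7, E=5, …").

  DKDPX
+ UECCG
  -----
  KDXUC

Step 1. [col 1: X + G ≡ C (mod 10)] G=8 is one option consistent with column 1 (X + G ≡ C (mod 10), carry-in 0) — take it ⇒ G=8.
Step 2. [col 1: X + G ≡ C (mod 10)] column 1 (X + G ≡ C (mod 10), carry-in 0) doesn't pin C yet; pick C=5 and continue ⇒ C=5.
Step 3. [col 1: X + G ≡ C (mod 10)] column 1: given G=8, C=5, carry-in 0, and digits 5,8 already taken and all letters distinct, X+G≡C (mod 10) forces X=7 ⇒ X=7.
Step 4. [col 2: P + C ≡ U (mod 10)] several values work for P in column 2 (P + C ≡ U (mod 10), carry-in 1); try P=0 ⇒ P=0.
Step 5. [col 2: P + C ≡ U (mod 10)] from column 2 (P=0, C=5, carry-in 1, digits 0,5,7,8 already taken and all letters distinct): U must equal 6 ⇒ U=6.
Step 6. [col 3: D + C ≡ X (mod 10)] column 3 reads D+C+carry(0)=X with C=5, X=7; with digits 0,5,6,7,8 already taken and all letters distinct, the only value for D is 2. So D=2.
Step 7. [col 4: K + E ≡ D (mod 10)] K=9 is one option consistent with column 4 (K + E ≡ D (mod 10), carry-in 0) — take it ⇒ K=9.
Step 8. [col 4: K + E ≡ D (mod 10)] column 4: given K=9, D=2, carry-in 0, and digits 0,2,5,6,7,8,9 already taken and all letters distinct, K+E≡D (mod 10) forces E=3. So E=3.

Answer: C=5, D=2, E=3, G=8, K=9, P=0, U=6, X=7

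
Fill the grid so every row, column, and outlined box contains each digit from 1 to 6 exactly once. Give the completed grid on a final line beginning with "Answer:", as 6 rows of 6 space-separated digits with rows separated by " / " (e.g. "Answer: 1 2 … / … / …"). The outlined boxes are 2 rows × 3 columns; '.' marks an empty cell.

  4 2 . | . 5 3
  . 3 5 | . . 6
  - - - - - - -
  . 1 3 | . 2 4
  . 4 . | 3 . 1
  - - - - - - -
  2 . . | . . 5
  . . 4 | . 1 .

Step 1. [r5c2∈{6}] r5c2 has the single candidate 6. So r5c2=6.
Step 2. [r4c1∈{5,6}] across row 4, 5 lands solely at r4c1 ⇒ r4c1=5.
Step 3. [r2c4∈{1,2,4}] 2 has one home in row 2: r2c4 ⇒ r2c4=2.
Step 4. [r1c3∈{1,6}] across row 1, 6 lands solely at r1c3. So r1c3=6.
Step 5. [r3c4∈{5,6}] in row 3, 5 fits only at r3c4 ⇒ r3c4=5.
Step 6. [r5c4∈{4}] r5c4 is down to just 4 ⇒ r5c4=4.
Step 7. [r6c6∈{2}] r6c6 is down to just 2. So r6c6=2.
Step 8. [r6c1∈{3}] nothing but 3 survives at r6c1 ⇒ r6c1=3.
Step 9. [r1c4∈{1}] nothing but 1 survives at r1c4 ⇒ r1c4=1.
Step 10. [r4c5∈{6}] r4c5 has the single candidate 6, so r4c5=6.
Step 11. [r2c1∈{1}] r2c1 is down to just 1 ⇒ r2c1=1.
Step 12. [r3c1∈{6}] r3c1 is down to just 6 ⇒ r3c1=6.
Step 13. [r6c2∈{5}] r6c2 is down to just 5, so r6c2=5.
Step 14. [r4c3∈{2}] nothing but 2 survives at r4c3. So r4c3=2.
Step 15. [r2c5∈{4}] r2c5 is down to just 4 ⇒ r2c5=4.
Step 16. [r5c5∈{3}] r5c5's peers cover all but 3. So r5c5=3.
Step 17. [r5c3∈{1}] r5c3 has the single candidate 1 ⇒ r5c3=1.
Step 18. [r6c4∈{6}] only 6 remains possible at r6c4 ⇒ r6c4=6.

Answer: 4 2 6 1 5 3 / 1 3 5 2 4 6 / 6 1 3 5 2 4 / 5 4 2 3 6 1 / 2 6 1 4 3 5 / 3 5 4 6 1 2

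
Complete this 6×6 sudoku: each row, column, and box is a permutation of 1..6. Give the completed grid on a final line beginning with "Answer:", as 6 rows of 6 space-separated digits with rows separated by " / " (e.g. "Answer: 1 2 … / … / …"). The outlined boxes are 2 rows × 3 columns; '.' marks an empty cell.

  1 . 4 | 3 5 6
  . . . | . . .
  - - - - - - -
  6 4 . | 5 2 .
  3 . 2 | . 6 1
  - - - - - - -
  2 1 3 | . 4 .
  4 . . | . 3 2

Step 1. [r2c2∈{2,3,5,6}] across row 2, 3 lands solely at r2c2. So r2c2=3.
Step 2. [r6c2∈{5,6}] r6c2 is the only open cell in col 2 admitting 6, so r6c2=6.
Step 3. [r2c4∈{1,2,4}] across row 2, 2 lands solely at r2c4 ⇒ r2c4=2.
Step 4. [r6c3∈{5}] r6c3's peers cover all but 5 ⇒ r6c3=5.
Step 5. [r3c6∈{3}] only 3 remains possible at r3c6. So r3c6=3.
Step 6. [r2c6∈{4}] only 4 remains possible at r2c6. So r2c6=4.
Step 7. [r5c6∈{5}] nothing but 5 survives at r5c6, so r5c6=5.
Step 8. [r4c4∈{4}] r4c4 is down to just 4. So r4c4=4.
Step 9. [r2c1∈{5}] r2c1 has the single candidate 5. So r2c1=5.
Step 10. [r2c3∈{6}] nothing but 6 survives at r2c3. So r2c3=6.
Step 11. [r1c2∈{2}] r1c2's peers cover all but 2 ⇒ r1c2=2.
Step 12. [r3c3∈{1}] only 1 remains possible at r3c3 ⇒ r3c3=1.
Step 13. [r4c2∈{5}] only 5 remains possible at r4c2. So r4c2=5.
Step 14. [r2c5∈{1}] only 1 remains possible at r2c5, so r2c5=1.
Step 15. [r6c4∈{1}] nothing but 1 survives at r6c4. So r6c4=1.
Step 16. [r5c4∈{6}] r5c4 is down to just 6. So r5c4=6.

Answer: 1 2 4 3 5 6 / 5 3 6 2 1 4 / 6 4 1 5 2 3 / 3 5 2 4 6 1 / 2 1 3 6 4 5 / 4 6 5 1 3 2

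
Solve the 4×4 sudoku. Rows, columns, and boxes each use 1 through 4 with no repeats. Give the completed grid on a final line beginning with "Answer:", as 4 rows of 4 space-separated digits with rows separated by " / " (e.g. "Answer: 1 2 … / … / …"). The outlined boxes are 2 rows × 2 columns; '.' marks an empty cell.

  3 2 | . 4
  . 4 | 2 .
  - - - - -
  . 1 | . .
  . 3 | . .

Step 1. [r1c3∈{1}] only 1 remains possible at r1c3 ⇒ r1c3=1.
Step 2. [r3c3∈{3,4}] 3 has one home in col 3: r3c3, so r3c3=3.
Step 3. [r3c4∈{2}] only 2 remains possible at r3c4, so r3c4=2.
Step 4. [r3c1∈{4}] only 4 remains possible at r3c1, so r3c1=4.
Step 5. [r4c3∈{4}] only 4 remains possible at r4c3. So r4c3=4.
Step 6. [r4c1∈{2}] r4c1 has the single candidate 2, so r4c1=2.
Step 7. [r2c1∈{1}] only 1 remains possible at r2c1, so r2c1=1.
Step 8. [r4c4∈{1}] nothing but 1 survives at r4c4. So r4c4=1.
Step 9. [r2c4∈{3}] r2c4 is down to just 3, so r2c4=3.

Answer: 3 2 1 4 / 1 4 2 3 / 4 1 3 2 / 2 3 4 1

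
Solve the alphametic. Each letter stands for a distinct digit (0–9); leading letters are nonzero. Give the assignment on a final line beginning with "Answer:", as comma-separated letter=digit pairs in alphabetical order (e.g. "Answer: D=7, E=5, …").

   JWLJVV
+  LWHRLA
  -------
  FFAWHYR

Step 1. [col 1: V + A ≡ R (mod 10)] column 1 (V + A ≡ R (mod 10), carry-in 0) doesn't pin V yet; pick V=3 and continue, so V=3.
Step 2. [F] the sum has 7 digits but both addends have 6; that extra leading digit F is the final carry, namely 1, so F=1.
Step 3. [col 1: V + A ≡ R (mod 10)] no forcing yet in column 1 (carry-in 0); A=9 is free and consistent — try it ⇒ A=9.
Step 4. [col 1: V + A ≡ R (mod 10)] in column 1 we have V+A≡R with carry-in 0; given V=3, A=9 and digits 1,3,9 already taken and all letters distinct, that pins R to 2. So R=2.
Step 5. [col 2: V + L ≡ Y (mod 10)] column 2 (V + L ≡ Y (mod 10), carry-in 1) doesn't pin Y yet; pick Y=0 and continue. So Y=0.
Step 6. [col 2: V + L ≡ Y (mod 10)] in column 2 we have V+L≡Y with carry-in 1; given V=3, Y=0 and digits 0,1,2,3,9 already taken and all letters distinct, that pins L to 6, so L=6.
Step 7. [col 3: J + R ≡ H (mod 10)] H=8 is one option consistent with column 3 (J + R ≡ H (mod 10), carry-in 1) — take it, so H=8.
Step 8. [col 3: J + R ≡ H (mod 10)] in column 3 we have J+R≡H with carry-in 1; given R=2, H=8 and digits 0,1,2,3,6,8,9 already taken and all letters distinct, that pins J to 5 ⇒ J=5.
Step 9. [col 4: L + H ≡ W (mod 10)] column 4 reads L+H+carry(0)=W with L=6, H=8; with digits 0,1,2,3,5,6,8,9 already taken and all letters distinct, the only value for W is 4, so W=4.

Answer: A=9, F=1, H=8, J=5, L=6, R=2, V=3, W=4, Y=0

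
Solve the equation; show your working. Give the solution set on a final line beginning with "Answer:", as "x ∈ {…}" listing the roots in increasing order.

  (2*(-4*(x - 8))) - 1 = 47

Step 1. [(2*(-4*(x - 8))) - 1 = 47] -1 is outermost — add 1 both sides. So sub: 2*(-4*(x - 8)) = 48.
Step 2. [2*(-4*(x - 8)) = 48] divide by the outer 2 ⇒ div: -4*(x - 8) = 24.
Step 3. [-4*(x - 8) = 24] -4 out front; divide by -4, so div: x - 8 = -6.
Step 4. [x - 8 = -6] peel the -8: add 8 from each side. So sub: x = 2.

Answer: x ∈ {2}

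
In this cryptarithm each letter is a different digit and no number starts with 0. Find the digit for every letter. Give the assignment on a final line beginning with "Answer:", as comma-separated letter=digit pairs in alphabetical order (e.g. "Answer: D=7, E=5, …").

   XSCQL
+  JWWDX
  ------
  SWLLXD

Step 1. [col 1: L + X ≡ D (mod 10)] X=5 is one option consistent with column 1 (L + X ≡ D (mod 10), carry-in 0) — take it. So X=5.
Step 2. [col 1: L + X ≡ D (mod 10)] several values work for D in column 1 (L + X ≡ D (mod 10), carry-in 0); try D=9 ⇒ D=9.
Step 3. [col 1: L + X ≡ D (mod 10)] from column 1 (X=5, D=9, carry-in 0, digits 5,9 already taken and all letters distinct): L must equal 4. So L=4.
Step 4. [col 2: Q + D ≡ X (mod 10)] column 2 reads Q+D+carry(0)=X with D=9, X=5; with digits 4,5,9 already taken and all letters distinct, the only value for Q is 6, so Q=6.
Step 5. [col 3: C + W ≡ L (mod 10)] several values work for C in column 3 (C + W ≡ L (mod 10), carry-in 1); try C=0. So C=0.
Step 6. [col 3: C + W ≡ L (mod 10)] in column 3 we have C+W≡L with carry-in 1; given C=0, L=4 and digits 0,4,5,6,9 already taken and all letters distinct, that pins W to 3, so W=3.
Step 7. [col 4: S + W ≡ L (mod 10)] in column 4 we have S+W≡L with carry-in 0; given W=3, L=4 and digits 0,3,4,5,6,9 already taken and all letters distinct, that pins S to 1. So S=1.
Step 8. [col 5: X + J ≡ W (mod 10)] from column 5 (X=5, W=3, carry-in 0, digits 0,1,3,4,5,6,9 already taken and all letters distinct): J must equal 8, so J=8.

Answer: C=0, D=9, J=8, L=4, Q=6, S=1, W=3, X=5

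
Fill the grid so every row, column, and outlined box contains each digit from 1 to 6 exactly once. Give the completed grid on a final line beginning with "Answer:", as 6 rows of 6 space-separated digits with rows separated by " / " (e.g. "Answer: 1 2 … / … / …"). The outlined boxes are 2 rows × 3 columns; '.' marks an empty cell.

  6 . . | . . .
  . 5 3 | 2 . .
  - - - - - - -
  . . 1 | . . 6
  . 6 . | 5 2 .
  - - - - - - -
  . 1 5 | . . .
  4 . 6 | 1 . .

Step 1. [r4c1∈{3}] only 3 remains possible at r4c1. So r4c1=3.
Step 2. [r5c1∈{2}] nothing but 2 survives at r5c1. So r5c1=2.
Step 3. [r5c4∈{3,4,6}] col 4 places 6 nowhere but r5c4 ⇒ r5c4=6.
Step 4. [r4c3∈{4}] nothing but 4 survives at r4c3 ⇒ r4c3=4.
Step 5. [r1c2∈{2,4}] across col 2, 4 lands solely at r1c2. So r1c2=4.
Step 6. [r1c4∈{3}] only 3 remains possible at r1c4. So r1c4=3.
Step 7. [r3c5∈{3,4}] 3 has one home in row 3: r3c5 ⇒ r3c5=3.
Step 8. [r6c5∈{5}] nothing but 5 survives at r6c5 ⇒ r6c5=5.
Step 9. [r1c5∈{1}] r1c5's peers cover all but 1, so r1c5=1.
Step 10. [r5c6∈{3,4}] 3 has one home in row 5: r5c6. So r5c6=3.
Step 11. [r5c5∈{4}] nothing but 4 survives at r5c5 ⇒ r5c5=4.
Step 12. [r2c5∈{6}] only 6 remains possible at r2c5. So r2c5=6.
Step 13. [r6c6∈{2}] only 2 remains possible at r6c6 ⇒ r6c6=2.
Step 14. [r2c1∈{1}] r2c1 is down to just 1 ⇒ r2c1=1.
Step 15. [r1c3∈{2}] r1c3 has the single candidate 2 ⇒ r1c3=2.
Step 16. [r2c6∈{4}] only 4 remains possible at r2c6 ⇒ r2c6=4.
Step 17. [r4c6∈{1}] only 1 remains possible at r4c6. So r4c6=1.
Step 18. [r3c1∈{5}] r3c1 is down to just 5. So r3c1=5.
Step 19. [r3c2∈{2}] only 2 remains possible at r3c2 ⇒ r3c2=2.
Step 20. [r3c4∈{4}] r3c4 is down to just 4. So r3c4=4.
Step 21. [r1c6∈{5}] r1c6 is down to just 5 ⇒ r1c6=5.
Step 22. [r6c2∈{3}] r6c2 has the single candidate 3. So r6c2=3.

Answer: 6 4 2 3 1 5 / 1 5 3 2 6 4 / 5 2 1 4 3 6 / 3 6 4 5 2 1 / 2 1 5 6 4 3 / 4 3 6 1 5 2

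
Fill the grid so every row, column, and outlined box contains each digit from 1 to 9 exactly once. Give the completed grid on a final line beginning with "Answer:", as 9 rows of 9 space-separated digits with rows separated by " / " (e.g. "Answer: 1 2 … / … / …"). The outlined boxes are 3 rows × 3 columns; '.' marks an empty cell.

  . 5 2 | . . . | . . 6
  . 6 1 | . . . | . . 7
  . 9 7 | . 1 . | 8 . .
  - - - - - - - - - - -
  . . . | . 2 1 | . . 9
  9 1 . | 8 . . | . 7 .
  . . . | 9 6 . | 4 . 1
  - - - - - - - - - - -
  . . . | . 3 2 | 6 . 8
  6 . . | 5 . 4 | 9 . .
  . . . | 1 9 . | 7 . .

Step 1. [r7c4∈{7}] r7c4 has the single candidate 7, so r7c4=7.
Step 2. [r7c2∈{4}] r7c2 is down to just 4 ⇒ r7c2=4.
Step 3. [r6c6∈{3,5,7}] across box 5, 7 lands solely at r6c6, so r6c6=7.
Step 4. [r8c5∈{8}] r8c5's peers cover all but 8, so r8c5=8.
Step 5. [r8c3∈{3}] r8c3 has the single candidate 3 ⇒ r8c3=3.
Step 6. [r8c9∈{2}] nothing but 2 survives at r8c9. So r8c9=2.
Step 7. [r4c1∈{3,4,5,7,8}] across col 1, 7 lands solely at r4c1. So r4c1=7.
Step 8. [r5c7∈{2,3,5}] 2 has one home in row 5: r5c7 ⇒ r5c7=2.
Step 9. [r4c8∈{3,5,6,8}] in col 8, 6 fits only at r4c8. So r4c8=6.
Step 10. [r6c8∈{3,5,8}] 8 has one home in col 8: r6c8. So r6c8=8.
Step 11. [r6c3∈{5}] only 5 remains possible at r6c3, so r6c3=5.
Step 12. [r3c4∈{2,3,4,6}] in col 4, 6 fits only at r3c4. So r3c4=6.
Step 13. [r3c8∈{2,3,4,5}] row 3 places 2 nowhere but r3c8, so r3c8=2.
Step 14. [r4c7∈{3,5}] row 4 places 5 nowhere but r4c7 ⇒ r4c7=5.
Step 15. [r2c7∈{3}] r2c7 is down to just 3 ⇒ r2c7=3.
Step 16. [r9c3∈{8}] r9c3's peers cover all but 8, so r9c3=8.
Step 17. [r9c8∈{3,4,5}] col 8 places 3 nowhere but r9c8. So r9c8=3.
Step 18. [r7c1∈{1,5}] 1 has one home in col 1: r7c1 ⇒ r7c1=1.
Step 19. [r9c2∈{2}] r9c2 has the single candidate 2. So r9c2=2.
Step 20. [r6c2∈{3}] only 3 remains possible at r6c2. So r6c2=3.
Step 21. [r4c4∈{3,4}] across row 4, 3 lands solely at r4c4, so r4c4=3.
Step 22. [r1c4∈{4}] r1c4's peers cover all but 4 ⇒ r1c4=4.
Step 23. [r2c8∈{4,5,9}] 4 has one home in col 8: r2c8, so r2c8=4.
Step 24. [r2c6∈{5,8,9}] 9 has one home in row 2: r2c6. So r2c6=9.
Step 25. [r2c5∈{5}] r2c5 is down to just 5. So r2c5=5.
Step 26. [r3c6∈{3}] r3c6 is down to just 3, so r3c6=3.
Step 27. [r8c8∈{1}] nothing but 1 survives at r8c8. So r8c8=1.
Step 28. [r5c5∈{4}] r5c5 is down to just 4. So r5c5=4.
Step 29. [r2c1∈{8}] r2c1's peers cover all but 8 ⇒ r2c1=8.
Step 30. [r3c9∈{5}] only 5 remains possible at r3c9. So r3c9=5.
Step 31. [r1c8∈{9}] only 9 remains possible at r1c8. So r1c8=9.
Step 32. [r5c9∈{3}] nothing but 3 survives at r5c9 ⇒ r5c9=3.
Step 33. [r8c2∈{7}] r8c2's peers cover all but 7 ⇒ r8c2=7.
Step 34. [r4c2∈{8}] nothing but 8 survives at r4c2, so r4c2=8.
Step 35. [r2c4∈{2}] nothing but 2 survives at r2c4 ⇒ r2c4=2.
Step 36. [r4c3∈{4}] only 4 remains possible at r4c3. So r4c3=4.
Step 37. [r9c6∈{6}] r9c6 has the single candidate 6, so r9c6=6.
Step 38. [r9c1∈{5}] nothing but 5 survives at r9c1. So r9c1=5.
Step 39. [r3c1∈{4}] r3c1 has the single candidate 4, so r3c1=4.
Step 40. [r1c7∈{1}] r1c7's peers cover all but 1 ⇒ r1c7=1.
Step 41. [r6c1∈{2}] r6c1 is down to just 2 ⇒ r6c1=2.
Step 42. [r1c1∈{3}] only 3 remains possible at r1c1 ⇒ r1c1=3.
Step 43. [r5c6∈{5}] only 5 remains possible at r5c6 ⇒ r5c6=5.
Step 44. [r1c5∈{7}] r1c5's peers cover all but 7. So r1c5=7.
Step 45. [r7c3∈{9}] r7c3 is down to just 9 ⇒ r7c3=9.
Step 46. [r7c8∈{5}] r7c8 has the single candidate 5 ⇒ r7c8=5.
Step 47. [r9c9∈{4}] r9c9 has the single candidate 4, so r9c9=4.
Step 48. [r5c3∈{6}] r5c3 has the single candidate 6, so r5c3=6.
Step 49. [r1c6∈{8}] nothing but 8 survives at r1c6, so r1c6=8.

Answer: 3 5 2 4 7 8 1 9 6 / 8 6 1 2 5 9 3 4 7 / 4 9 7 6 1 3 8 2 5 / 7 8 4 3 2 1 5 6 9 / 9 1 6 8 4 5 2 7 3 / 2 3 5 9 6 7 4 8 1 / 1 4 9 7 3 2 6 5 8 / 6 7 3 5 8 4 9 1 2 / 5 2 8 1 9 6 7 3 4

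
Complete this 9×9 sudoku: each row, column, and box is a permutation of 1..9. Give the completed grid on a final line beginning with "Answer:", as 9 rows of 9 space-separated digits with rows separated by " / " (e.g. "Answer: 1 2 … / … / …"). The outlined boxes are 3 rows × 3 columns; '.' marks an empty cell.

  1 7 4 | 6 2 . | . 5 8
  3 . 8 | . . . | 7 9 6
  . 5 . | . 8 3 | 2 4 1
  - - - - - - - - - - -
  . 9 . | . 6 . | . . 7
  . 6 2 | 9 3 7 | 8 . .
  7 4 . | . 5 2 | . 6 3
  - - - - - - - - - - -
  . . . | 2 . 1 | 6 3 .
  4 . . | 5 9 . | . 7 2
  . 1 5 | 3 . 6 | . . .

Step 1. [r4c1∈{5,8}] across box 4, 8 lands solely at r4c1, so r4c1=8.
Step 2. [r7c1∈{9}] r7c1 has the single candidate 9 ⇒ r7c1=9.
Step 3. [r5c9∈{4,5}] in row 5, 4 fits only at r5c9. So r5c9=4.
Step 4. [r7c5∈{4,7}] r7c5 is the only open cell in row 7 admitting 4. So r7c5=4.
Step 5. [r6c3∈{1}] r6c3 has the single candidate 1 ⇒ r6c3=1.
Step 6. [r4c4∈{1,4}] across box 5, 1 lands solely at r4c4. So r4c4=1.
Step 7. [r8c3∈{3,6}] across row 8, 6 lands solely at r8c3. So r8c3=6.
Step 8. [r9c7∈{4,9}] row 9 places 4 nowhere but r9c7. So r9c7=4.
Step 9. [r4c6∈{4}] only 4 remains possible at r4c6, so r4c6=4.
Step 10. [r8c2∈{3,8}] row 8 places 3 nowhere but r8c2, so r8c2=3.
Step 11. [r3c4∈{7}] only 7 remains possible at r3c4 ⇒ r3c4=7.
Step 12. [r1c7∈{3}] r1c7's peers cover all but 3, so r1c7=3.
Step 13. [r4c3∈{3}] r4c3's peers cover all but 3, so r4c3=3.
Step 14. [r5c8∈{1}] r5c8 has the single candidate 1. So r5c8=1.
Step 15. [r7c3∈{7}] r7c3 is down to just 7. So r7c3=7.
Step 16. [r2c5∈{1}] only 1 remains possible at r2c5 ⇒ r2c5=1.
Step 17. [r7c2∈{8}] r7c2 is down to just 8 ⇒ r7c2=8.
Step 18. [r8c7∈{1}] r8c7 is down to just 1. So r8c7=1.
Step 19. [r6c7∈{9}] r6c7 has the single candidate 9 ⇒ r6c7=9.
Step 20. [r9c9∈{9}] r9c9 is down to just 9, so r9c9=9.
Step 21. [r3c3∈{9}] nothing but 9 survives at r3c3 ⇒ r3c3=9.
Step 22. [r2c6∈{5}] r2c6's peers cover all but 5 ⇒ r2c6=5.
Step 23. [r9c1∈{2}] nothing but 2 survives at r9c1, so r9c1=2.
Step 24. [r4c8∈{2}] r4c8's peers cover all but 2. So r4c8=2.
Step 25. [r2c4∈{4}] only 4 remains possible at r2c4. So r2c4=4.
Step 26. [r9c8∈{8}] r9c8 has the single candidate 8 ⇒ r9c8=8.
Step 27. [r4c7∈{5}] r4c7 is down to just 5, so r4c7=5.
Step 28. [r6c4∈{8}] r6c4 is down to just 8. So r6c4=8.
Step 29. [r8c6∈{8}] r8c6 is down to just 8, so r8c6=8.
Step 30. [r3c1∈{6}] r3c1 is down to just 6. So r3c1=6.
Step 31. [r7c9∈{5}] nothing but 5 survives at r7c9 ⇒ r7c9=5.
Step 32. [r2c2∈{2}] r2c2 is down to just 2, so r2c2=2.
Step 33. [r1c6∈{9}] r1c6 has the single candidate 9 ⇒ r1c6=9.
Step 34. [r9c5∈{7}] r9c5's peers cover all but 7, so r9c5=7.
Step 35. [r5c1∈{5}] nothing but 5 survives at r5c1, so r5c1=5.

Answer: 1 7 4 6 2 9 3 5 8 / 3 2 8 4 1 5 7 9 6 / 6 5 9 7 8 3 2 4 1 / 8 9 3 1 6 4 5 2 7 / 5 6 2 9 3 7 8 1 4 / 7 4 1 8 5 2 9 6 3 / 9 8 7 2 4 1 6 3 5 / 4 3 6 5 9 8 1 7 2 / 2 1 5 3 7 6 4 8 9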